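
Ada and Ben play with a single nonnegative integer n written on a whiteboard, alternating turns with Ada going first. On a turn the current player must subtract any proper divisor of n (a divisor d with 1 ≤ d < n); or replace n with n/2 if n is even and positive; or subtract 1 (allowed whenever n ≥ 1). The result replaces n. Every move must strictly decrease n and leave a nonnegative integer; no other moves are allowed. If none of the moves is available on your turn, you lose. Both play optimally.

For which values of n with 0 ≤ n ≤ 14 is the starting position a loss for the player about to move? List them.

0, 2, 5, 7, 9, 11, 13

Build the W/L table. Terminal = L. A non-terminal position is W if it has a move to some L; otherwise it is L.
n=0: no move → L
n=1: reaches L-position 0 → W
n=2: only reaches 1(W), which is W → L
n=3: reaches L-position 2 → W
n=4: reaches L-position 2 → W
n=5: only reaches 4(W), which is W → L
n=6: reaches L-position 5 → W
n=7: only reaches 6(W), which is W → L
n=8: reaches L-position 7 → W
n=9: only reaches 6(W), 8(W), all W → L
n=10: reaches L-position 5 → W
n=11: only reaches 10(W), which is W → L
n=12: reaches L-position 9 → W
n=13: only reaches 12(W), which is W → L
n=14: reaches L-position 7 → W
The losing starting values of n are exactly the entries labelled L in this table (7 of them).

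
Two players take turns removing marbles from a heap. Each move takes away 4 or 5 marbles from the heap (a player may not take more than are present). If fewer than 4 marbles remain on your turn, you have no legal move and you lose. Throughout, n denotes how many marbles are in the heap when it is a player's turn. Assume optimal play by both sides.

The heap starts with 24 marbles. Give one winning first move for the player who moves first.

Classify positions by backward induction: terminal positions (no move available) are L. From any other position, the mover wins iff some move reaches an L.
n=0: no move → L
n=1: no move → L
n=2: no move → L
n=3: no move → L
n=4: reaches L-position 0 → W
n=5: reaches L-position 1 → W
n=6: reaches L-position 2 → W
n=7: reaches L-position 3 → W
n=8: reaches L-position 3 → W
n=9: only reaches 5(W), 4(W), all W → L
n=10: only reaches 6(W), 5(W), all W → L
n=11: only reaches 7(W), 6(W), all W → L
n=12: only reaches 8(W), 7(W), all W → L
n=13: reaches L-position 9 → W
n=14: reaches L-position 10 → W
n=15: reaches L-position 11 → W
n=16: reaches L-position 12 → W
n=17: reaches L-position 12 → W
n=18: only reaches 14(W), 13(W), all W → L
n=19: only reaches 15(W), 14(W), all W → L
n=20: only reaches 16(W), 15(W), all W → L
n=21: only reaches 17(W), 16(W), all W → L
n=22: reaches L-position 18 → W
n=23: reaches L-position 19 → W
n=24: reaches L-position 20 → W
From 24, the L positions reachable in one move are: 20, 19. Any move reaching one of these is winning.

Remove 4, leaving 20.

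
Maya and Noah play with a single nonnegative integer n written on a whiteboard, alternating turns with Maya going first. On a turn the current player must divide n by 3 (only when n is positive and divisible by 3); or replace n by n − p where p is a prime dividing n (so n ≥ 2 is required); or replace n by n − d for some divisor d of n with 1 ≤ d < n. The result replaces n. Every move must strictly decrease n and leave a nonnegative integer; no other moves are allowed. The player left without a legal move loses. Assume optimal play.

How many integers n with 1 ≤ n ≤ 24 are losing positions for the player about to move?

Work bottom-up. With no move the player to move loses. Otherwise the position is W if at least one move leads to an L position for the opponent, and L if every move leads to a W.
n=0: no move → L
n=1: no move → L
n=2: W (go to 0, an L position)
n=3: W (go to 0, an L position)
n=4: L (options 2(W), 3(W) are all W)
n=5: W (go to 0, an L position)
n=6: W (go to 4, an L position)
n=7: W (go to 0, an L position)
n=8: W (go to 4, an L position)
n=9: L (options 3(W), 6(W), 8(W) are all W)
n=10: W (go to 9, an L position)
n=11: W (go to 0, an L position)
n=12: W (go to 4, an L position)
n=13: W (go to 0, an L position)
n=14: L (options 7(W), 12(W), 13(W) are all W)
n=15: W (go to 14, an L position)
n=16: W (go to 14, an L position)
n=17: W (go to 0, an L position)
n=18: W (go to 9, an L position)
n=19: W (go to 0, an L position)
n=20: L (options 10(W), 15(W), 16(W), 18(W), 19(W) are all W)
n=21: W (go to 14, an L position)
n=22: W (go to 20, an L position)
n=23: W (go to 0, an L position)
n=24: W (go to 20, an L position)
L entries with 1 ≤ n ≤ 24 (n=0 is outside the asked range and is not counted): n = 1, 4, 9, 14, 20; that makes 5.

5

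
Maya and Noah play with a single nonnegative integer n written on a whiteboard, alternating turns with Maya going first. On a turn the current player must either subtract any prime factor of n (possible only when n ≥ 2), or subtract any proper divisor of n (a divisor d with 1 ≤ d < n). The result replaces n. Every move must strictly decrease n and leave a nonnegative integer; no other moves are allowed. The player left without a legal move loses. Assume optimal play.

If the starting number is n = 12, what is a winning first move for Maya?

Move to 9.

Classify positions by backward induction: terminal positions (no move available) are L. From any other position, the mover wins iff some move reaches an L.
n=0: no move → L
n=1: no move → L
n=2: W (go to 0, an L position)
n=3: W (go to 0, an L position)
n=4: L (options 2(W), 3(W) are all W)
n=5: W (go to 0, an L position)
n=6: W (go to 4, an L position)
n=7: W (go to 0, an L position)
n=8: W (go to 4, an L position)
n=9: L (options 6(W), 8(W) are all W)
n=10: W (go to 9, an L position)
n=11: W (go to 0, an L position)
n=12: W (go to 9, an L position)
From 12, the L positions reachable in one move are: 9.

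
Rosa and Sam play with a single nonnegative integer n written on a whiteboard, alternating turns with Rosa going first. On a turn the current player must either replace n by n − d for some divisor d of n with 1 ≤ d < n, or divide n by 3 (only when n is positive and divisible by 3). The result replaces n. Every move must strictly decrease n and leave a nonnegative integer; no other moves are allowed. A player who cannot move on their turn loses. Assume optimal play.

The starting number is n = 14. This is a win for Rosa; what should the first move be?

Move to 7.

Positions with no move are L. A position that does have a move is losing for the player to move precisely when every available move leads to a winning position for the opponent. Fill in the labels:
n=0: no move → L
n=1: no move → L
n=2: W (go to 1, an L position)
n=3: W (go to 1, an L position)
n=4: L (options 2(W), 3(W) are all W)
n=5: W (go to 4, an L position)
n=6: W (go to 4, an L position)
n=7: L (sole option 6(W) is W)
n=8: W (go to 4, an L position)
n=9: L (options 3(W), 6(W), 8(W) are all W)
n=10: W (go to 9, an L position)
n=11: L (sole option 10(W) is W)
n=12: W (go to 4, an L position)
n=13: L (sole option 12(W) is W)
n=14: W (go to 7, an L position)
From 14, the L positions reachable in one move are: 7, 13. Any move reaching one of these is winning.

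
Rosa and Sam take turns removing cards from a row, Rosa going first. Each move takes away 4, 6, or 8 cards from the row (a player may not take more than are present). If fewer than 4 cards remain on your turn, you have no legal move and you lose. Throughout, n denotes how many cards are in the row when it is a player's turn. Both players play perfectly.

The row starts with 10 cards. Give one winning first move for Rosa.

Compute win/loss labels from the base case upward. A position with no move is L. Any other position is W if it can reach an L in one move, else L.
n=0: no move → L
n=1: no move → L
n=2: no move → L
n=3: no move → L
n=4: reaches L-position 0 → W
n=5: reaches L-position 1 → W
n=6: reaches L-position 2 → W
n=7: reaches L-position 3 → W
n=8: reaches L-position 2 → W
n=9: reaches L-position 3 → W
n=10: reaches L-position 2 → W
From 10, the L positions reachable in one move are: 2.

Remove 8, leaving 2.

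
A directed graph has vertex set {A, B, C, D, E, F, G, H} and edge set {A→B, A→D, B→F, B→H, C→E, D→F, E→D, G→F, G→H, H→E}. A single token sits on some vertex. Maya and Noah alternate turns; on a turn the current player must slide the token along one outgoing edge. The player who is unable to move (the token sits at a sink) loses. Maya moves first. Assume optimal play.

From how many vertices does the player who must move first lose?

3

Positions with no move are L. A position that does have a move is losing for the player to move precisely when every available move leads to a winning position for the opponent. Fill in the labels:
Every edge goes from a vertex to one that appears earlier in the order F, D, E, H, C, G, B, A, so processing vertices in that order labels each vertex after all of its successors.
F: no outgoing edge → L
D: reaches L-position F → W
E: only reaches D(W), which is W → L
H: reaches L-position E → W
C: reaches L-position E → W
G: reaches L-position F → W
B: reaches L-position F → W
A: only reaches B(W), D(W), all W → L
The L vertices are A, E, F; that is 3 in all.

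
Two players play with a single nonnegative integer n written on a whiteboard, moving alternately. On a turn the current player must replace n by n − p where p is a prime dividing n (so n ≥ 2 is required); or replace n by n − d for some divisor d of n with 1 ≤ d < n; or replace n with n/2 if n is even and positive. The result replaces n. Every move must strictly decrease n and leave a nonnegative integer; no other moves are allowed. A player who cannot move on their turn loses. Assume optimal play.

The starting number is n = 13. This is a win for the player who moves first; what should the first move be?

Move to 0.

Work bottom-up. With no move the player to move loses. Otherwise the position is W if at least one move leads to an L position for the opponent, and L if every move leads to a W.
n=0: no move → L
n=1: no move → L
n=2: reaches L-position 0 → W
n=3: reaches L-position 0 → W
n=4: only reaches 2(W), 3(W), all W → L
n=5: reaches L-position 0 → W
n=6: reaches L-position 4 → W
n=7: reaches L-position 0 → W
n=8: reaches L-position 4 → W
n=9: only reaches 6(W), 8(W), all W → L
n=10: reaches L-position 9 → W
n=11: reaches L-position 0 → W
n=12: reaches L-position 9 → W
n=13: reaches L-position 0 → W
From 13, the L positions reachable in one move are: 0.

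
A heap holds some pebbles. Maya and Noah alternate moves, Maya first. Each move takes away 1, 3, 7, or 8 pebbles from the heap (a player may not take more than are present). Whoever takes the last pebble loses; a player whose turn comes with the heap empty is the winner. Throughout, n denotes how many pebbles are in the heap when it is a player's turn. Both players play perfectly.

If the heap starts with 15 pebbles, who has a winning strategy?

Compute win/loss labels from the base case upward. A position with no move is W. Any other position is W if it can reach an L in one move, else L.
n=0: no move; the opponent has just taken the last pebble and therefore loses → W
n=1: →0(W) only, which is W, so L
n=2: →1(L), so W
n=3: →2(W), 0(W) — all W, so L
n=4: →3(L), so W
n=5: →4(W), 2(W) — all W, so L
n=6: →5(L), so W
n=7: →6(W), 4(W), 0(W) — all W, so L
n=8: →7(L), so W
n=9: →1(L), so W
n=10: →7(L), so W
n=11: →3(L), so W
n=12: →5(L), so W
n=13: →5(L), so W
n=14: →7(L), so W
n=15: →7(L), so W
From 15 Maya can remove 8, leaving 7, reaching an L position.

Maya wins.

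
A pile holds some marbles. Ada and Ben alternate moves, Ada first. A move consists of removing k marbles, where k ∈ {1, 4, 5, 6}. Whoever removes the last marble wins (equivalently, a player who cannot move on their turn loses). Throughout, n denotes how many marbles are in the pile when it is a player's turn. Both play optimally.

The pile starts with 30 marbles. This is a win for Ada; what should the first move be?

Positions with no move are L. A position that does have a move is losing for the player to move precisely when every available move leads to a winning position for the opponent. Fill in the labels:
n=0: no move → L
n=1: reaches L-position 0 → W
n=2: only reaches 1(W), which is W → L
n=3: reaches L-position 2 → W
n=4: reaches L-position 0 → W
n=5: reaches L-position 0 → W
n=6: reaches L-position 2 → W
n=7: reaches L-position 2 → W
n=8: reaches L-position 2 → W
n=9: only reaches 8(W), 5(W), 4(W), 3(W), all W → L
n=10: reaches L-position 9 → W
n=11: only reaches 10(W), 7(W), 6(W), 5(W), all W → L
n=12: reaches L-position 11 → W
n=13: reaches L-position 9 → W
n=14: reaches L-position 9 → W
n=15: reaches L-position 11 → W
n=16: reaches L-position 11 → W
n=17: reaches L-position 11 → W
n=18: only reaches 17(W), 14(W), 13(W), 12(W), all W → L
n=19: reaches L-position 18 → W
n=20: only reaches 19(W), 16(W), 15(W), 14(W), all W → L
n=21: reaches L-position 20 → W
n=22: reaches L-position 18 → W
n=23: reaches L-position 18 → W
n=24: reaches L-position 20 → W
n=25: reaches L-position 20 → W
n=26: reaches L-position 20 → W
n=27: only reaches 26(W), 23(W), 22(W), 21(W), all W → L
n=28: reaches L-position 27 → W
n=29: only reaches 28(W), 25(W), 24(W), 23(W), all W → L
n=30: reaches L-position 29 → W
From 30, the L positions reachable in one move are: 29.

Remove 1, leaving 29.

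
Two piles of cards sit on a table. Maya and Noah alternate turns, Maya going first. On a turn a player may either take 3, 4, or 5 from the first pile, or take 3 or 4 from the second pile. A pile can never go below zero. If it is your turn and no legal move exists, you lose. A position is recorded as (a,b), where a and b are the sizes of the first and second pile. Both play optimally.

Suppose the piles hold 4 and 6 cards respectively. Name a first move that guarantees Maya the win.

Build the W/L table. Terminal = L. A non-terminal position is W if it has a move to some L; otherwise it is L.
No move ever increases a pile, so every position that can arise here has a ≤ 4 and b ≤ 6; it is enough to label the cells with 0 ≤ a ≤ 4 and 0 ≤ b ≤ 6.
Every move lowers a or b (never raises either), so fill the grid row by row in increasing a, and left to right within a row: each cell's successors are then already labelled.
      b=0  b=1  b=2  b=3  b=4  b=5  b=6
a=0:    L    L    L    W    W    W    W
a=1:    L    L    L    W    W    W    W
a=2:    L    L    L    W    W    W    W
a=3:    W    W    W    L    L    L    W
a=4:    W    W    W    L    L    L    W
Cells with no legal move (terminal, hence L): (0,0), (0,1), (0,2), (1,0), (1,1), (1,2), (2,0), (2,1), (2,2).
The remaining L cells, each justified by listing all of its moves:
(3,3): moves to (0,3)(W), (3,0)(W); every one is W ⇒ L
(3,4): moves to (0,4)(W), (3,1)(W), (3,0)(W); every one is W ⇒ L
(3,5): moves to (0,5)(W), (3,2)(W), (3,1)(W); every one is W ⇒ L
(4,3): moves to (1,3)(W), (0,3)(W), (4,0)(W); every one is W ⇒ L
(4,4): moves to (1,4)(W), (0,4)(W), (4,1)(W), (4,0)(W); every one is W ⇒ L
(4,5): moves to (1,5)(W), (0,5)(W), (4,2)(W), (4,1)(W); every one is W ⇒ L
Every other cell has at least one move into one of the L cells above, so it is W.
From (4,6), the L positions reachable in one move are: (4,3).

Move to (4,3).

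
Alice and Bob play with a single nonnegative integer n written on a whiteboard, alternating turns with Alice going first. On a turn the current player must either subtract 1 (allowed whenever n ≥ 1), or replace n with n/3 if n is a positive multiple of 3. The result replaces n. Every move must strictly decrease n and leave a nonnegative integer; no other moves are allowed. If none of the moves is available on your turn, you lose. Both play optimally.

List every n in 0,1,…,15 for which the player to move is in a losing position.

0, 2, 4, 7, 9, 11, 13, 15

Classify positions by backward induction: terminal positions (no move available) are L. From any other position, the mover wins iff some move reaches an L.
n=0: no move → L
n=1: →0(L), so W
n=2: →1(W) only, which is W, so L
n=3: →2(L), so W
n=4: →3(W) only, which is W, so L
n=5: →4(L), so W
n=6: →2(L), so W
n=7: →6(W) only, which is W, so L
n=8: →7(L), so W
n=9: →3(W), 8(W) — all W, so L
n=10: →9(L), so W
n=11: →10(W) only, which is W, so L
n=12: →4(L), so W
n=13: →12(W) only, which is W, so L
n=14: →13(L), so W
n=15: →5(W), 14(W) — all W, so L
Reading off the rows marked L gives the requested list; there are 8 such values of n.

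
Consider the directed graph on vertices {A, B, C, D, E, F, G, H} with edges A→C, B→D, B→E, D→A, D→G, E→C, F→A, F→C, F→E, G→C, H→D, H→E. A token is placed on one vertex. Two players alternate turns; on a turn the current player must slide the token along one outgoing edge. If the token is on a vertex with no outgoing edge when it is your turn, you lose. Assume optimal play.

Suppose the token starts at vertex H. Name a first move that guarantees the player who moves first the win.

Work bottom-up. With no move the player to move loses. Otherwise the position is W if at least one move leads to an L position for the opponent, and L if every move leads to a W.
Every edge goes from a vertex to one that appears earlier in the order C, A, G, E, D, B, F, H, so processing vertices in that order labels each vertex after all of its successors.
C: no outgoing edge → L
A: reaches L-position C → W
G: reaches L-position C → W
E: reaches L-position C → W
D: only reaches G(W), A(W), all W → L
B: reaches L-position D → W
F: reaches L-position C → W
H: reaches L-position D → W
From H, the L positions reachable in one move are: D.

Move to D.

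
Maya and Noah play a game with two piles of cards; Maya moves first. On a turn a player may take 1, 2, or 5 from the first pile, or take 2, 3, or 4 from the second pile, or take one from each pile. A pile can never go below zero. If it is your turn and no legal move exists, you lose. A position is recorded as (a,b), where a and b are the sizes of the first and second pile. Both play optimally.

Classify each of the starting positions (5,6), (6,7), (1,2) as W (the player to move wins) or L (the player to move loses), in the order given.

Positions with no move are L. A position that does have a move is losing for the player to move precisely when every available move leads to a winning position for the opponent. Fill in the labels:
No move ever increases a pile, so every position that can arise here has a ≤ 6 and b ≤ 7; it is enough to label the cells with 0 ≤ a ≤ 6 and 0 ≤ b ≤ 7.
Every move lowers a or b (never raises either), so fill the grid row by row in increasing a, and left to right within a row: each cell's successors are then already labelled.
      b=0  b=1  b=2  b=3  b=4  b=5  b=6  b=7
a=0:    L    L    W    W    W    W    L    L
a=1:    W    W    W    L    L    W    W    W
a=2:    W    W    L    W    W    W    W    W
a=3:    L    L    W    W    W    W    L    L
a=4:    W    W    W    L    L    W    W    W
a=5:    W    W    L    W    W    W    W    W
a=6:    L    L    W    W    W    W    L    L
Cells with no legal move (terminal, hence L): (0,0), (0,1).
The remaining L cells, each justified by listing all of its moves:
(0,6): only reaches (0,4)(W), (0,3)(W), (0,2)(W), all W → L
(0,7): only reaches (0,5)(W), (0,4)(W), (0,3)(W), all W → L
(1,3): only reaches (0,3)(W), (1,1)(W), (1,0)(W), (0,2)(W), all W → L
(1,4): only reaches (0,4)(W), (1,2)(W), (1,1)(W), (1,0)(W), (0,3)(W), all W → L
(2,2): only reaches (1,2)(W), (0,2)(W), (2,0)(W), (1,1)(W), all W → L
(3,0): only reaches (2,0)(W), (1,0)(W), all W → L
(3,1): only reaches (2,1)(W), (1,1)(W), (2,0)(W), all W → L
(3,6): only reaches (2,6)(W), (1,6)(W), (3,4)(W), (3,3)(W), (3,2)(W), (2,5)(W), all W → L
(3,7): only reaches (2,7)(W), (1,7)(W), (3,5)(W), (3,4)(W), (3,3)(W), (2,6)(W), all W → L
(4,3): only reaches (3,3)(W), (2,3)(W), (4,1)(W), (4,0)(W), (3,2)(W), all W → L
(4,4): only reaches (3,4)(W), (2,4)(W), (4,2)(W), (4,1)(W), (4,0)(W), (3,3)(W), all W → L
(5,2): only reaches (4,2)(W), (3,2)(W), (0,2)(W), (5,0)(W), (4,1)(W), all W → L
(6,0): only reaches (5,0)(W), (4,0)(W), (1,0)(W), all W → L
(6,1): only reaches (5,1)(W), (4,1)(W), (1,1)(W), (5,0)(W), all W → L
(6,6): only reaches (5,6)(W), (4,6)(W), (1,6)(W), (6,4)(W), (6,3)(W), (6,2)(W), (5,5)(W), all W → L
(6,7): only reaches (5,7)(W), (4,7)(W), (1,7)(W), (6,5)(W), (6,4)(W), (6,3)(W), (5,6)(W), all W → L
Every other cell has at least one move into one of the L cells above, so it is W.
(5,6): the move to (3,6) reaches an L cell, so W
(6,7): one of the L cells justified above, so L
(1,2): the move to (0,1) reaches an L cell, so W

(5,6): W, (6,7): L, (1,2): W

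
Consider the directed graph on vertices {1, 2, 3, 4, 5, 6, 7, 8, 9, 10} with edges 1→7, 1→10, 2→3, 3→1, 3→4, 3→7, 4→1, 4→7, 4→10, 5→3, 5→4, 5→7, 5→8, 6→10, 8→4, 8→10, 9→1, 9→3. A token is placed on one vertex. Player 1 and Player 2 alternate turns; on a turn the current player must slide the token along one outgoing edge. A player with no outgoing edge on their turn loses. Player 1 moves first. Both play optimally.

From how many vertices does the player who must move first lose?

4

Label each position W (a win for the player to move) or L (a loss). A position with no legal move is L; any other position is W exactly when some move reaches an L, and L when every move reaches a W.
Every edge goes from a vertex to one that appears earlier in the order 10, 7, 1, 4, 8, 3, 5, 9, 6, 2, so processing vertices in that order labels each vertex after all of its successors.
10: no outgoing edge → L
7: no outgoing edge → L
1: can move to 7, which is L ⇒ W
4: can move to 7, which is L ⇒ W
8: can move to 10, which is L ⇒ W
3: can move to 7, which is L ⇒ W
5: can move to 7, which is L ⇒ W
9: moves to 3(W), 1(W); every one is W ⇒ L
6: can move to 10, which is L ⇒ W
2: the only move is to 3(W), a W ⇒ L
The L vertices are 2, 7, 9, 10; that is 4 in all.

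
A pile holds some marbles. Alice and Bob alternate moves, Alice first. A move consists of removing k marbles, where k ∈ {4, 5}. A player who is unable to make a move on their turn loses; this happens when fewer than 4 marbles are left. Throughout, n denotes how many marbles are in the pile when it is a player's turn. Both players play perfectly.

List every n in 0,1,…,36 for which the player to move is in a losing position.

Work bottom-up. With no move the player to move loses. Otherwise the position is W if at least one move leads to an L position for the opponent, and L if every move leads to a W.
n=0: no move → L
n=1: no move → L
n=2: no move → L
n=3: no move → L
n=4: W (go to 0, an L position)
n=5: W (go to 1, an L position)
n=6: W (go to 2, an L position)
n=7: W (go to 3, an L position)
n=8: W (go to 3, an L position)
n=9: L (options 5(W), 4(W) are all W)
n=10: L (options 6(W), 5(W) are all W)
n=11: L (options 7(W), 6(W) are all W)
n=12: L (options 8(W), 7(W) are all W)
n=13: W (go to 9, an L position)
n=14: W (go to 10, an L position)
n=15: W (go to 11, an L position)
n=16: W (go to 12, an L position)
n=17: W (go to 12, an L position)
n=18: L (options 14(W), 13(W) are all W)
n=19: L (options 15(W), 14(W) are all W)
n=20: L (options 16(W), 15(W) are all W)
n=21: L (options 17(W), 16(W) are all W)
n=22: W (go to 18, an L position)
n=23: W (go to 19, an L position)
n=24: W (go to 20, an L position)
n=25: W (go to 21, an L position)
n=26: W (go to 21, an L position)
n=27: L (options 23(W), 22(W) are all W)
n=28: L (options 24(W), 23(W) are all W)
n=29: L (options 25(W), 24(W) are all W)
n=30: L (options 26(W), 25(W) are all W)
n=31: W (go to 27, an L position)
n=32: W (go to 28, an L position)
n=33: W (go to 29, an L position)
n=34: W (go to 30, an L position)
n=35: W (go to 30, an L position)
n=36: L (options 32(W), 31(W) are all W)
Reading off the rows marked L gives the requested list; there are 17 such values of n.

0, 1, 2, 3, 9, 10, 11, 12, 18, 19, 20, 21, 27, 28, 29, 30, 36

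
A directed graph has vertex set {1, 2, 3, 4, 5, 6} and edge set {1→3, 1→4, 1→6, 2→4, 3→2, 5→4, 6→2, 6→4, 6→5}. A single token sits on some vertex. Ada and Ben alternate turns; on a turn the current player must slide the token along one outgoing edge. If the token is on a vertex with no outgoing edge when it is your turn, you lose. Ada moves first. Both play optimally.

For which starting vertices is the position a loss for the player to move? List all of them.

3, 4

Work bottom-up. With no move the player to move loses. Otherwise the position is W if at least one move leads to an L position for the opponent, and L if every move leads to a W.
Every edge goes from a vertex to one that appears earlier in the order 4, 2, 5, 6, 3, 1, so processing vertices in that order labels each vertex after all of its successors.
4: no outgoing edge → L
2: W (go to 4, an L position)
5: W (go to 4, an L position)
6: W (go to 4, an L position)
3: L (sole option 2(W) is W)
1: W (go to 3, an L position)
The losing starting vertices are exactly the entries labelled L in this table (2 of them).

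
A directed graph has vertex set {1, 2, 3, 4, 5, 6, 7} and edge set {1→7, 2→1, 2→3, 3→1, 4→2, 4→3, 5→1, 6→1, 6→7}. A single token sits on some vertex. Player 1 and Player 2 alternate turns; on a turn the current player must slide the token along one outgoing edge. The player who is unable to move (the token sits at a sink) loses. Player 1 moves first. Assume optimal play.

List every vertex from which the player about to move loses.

3, 5, 7

Label each position W (a win for the player to move) or L (a loss). A position with no legal move is L; any other position is W exactly when some move reaches an L, and L when every move reaches a W.
Every edge goes from a vertex to one that appears earlier in the order 7, 1, 5, 6, 3, 2, 4, so processing vertices in that order labels each vertex after all of its successors.
7: no outgoing edge → L
1: W (go to 7, an L position)
5: L (sole option 1(W) is W)
6: W (go to 7, an L position)
3: L (sole option 1(W) is W)
2: W (go to 3, an L position)
4: W (go to 3, an L position)
Reading off the rows marked L gives the requested list; there are 3 such vertices.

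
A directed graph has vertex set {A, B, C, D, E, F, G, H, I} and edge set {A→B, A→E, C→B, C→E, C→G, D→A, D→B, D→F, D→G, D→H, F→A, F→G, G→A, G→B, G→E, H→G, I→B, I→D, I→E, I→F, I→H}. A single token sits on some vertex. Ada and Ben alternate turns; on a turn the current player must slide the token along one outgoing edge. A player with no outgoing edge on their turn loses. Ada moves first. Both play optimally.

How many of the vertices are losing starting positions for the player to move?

Positions with no move are L. A position that does have a move is losing for the player to move precisely when every available move leads to a winning position for the opponent. Fill in the labels:
Every edge goes from a vertex to one that appears earlier in the order E, B, A, G, C, H, F, D, I, so processing vertices in that order labels each vertex after all of its successors.
E: no outgoing edge → L
B: no outgoing edge → L
A: →B(L), so W
G: →B(L), so W
C: →B(L), so W
H: →G(W) only, which is W, so L
F: →G(W), A(W) — all W, so L
D: →F(L), so W
I: →F(L), so W
The L vertices are B, E, F, H; that is 4 in all.

4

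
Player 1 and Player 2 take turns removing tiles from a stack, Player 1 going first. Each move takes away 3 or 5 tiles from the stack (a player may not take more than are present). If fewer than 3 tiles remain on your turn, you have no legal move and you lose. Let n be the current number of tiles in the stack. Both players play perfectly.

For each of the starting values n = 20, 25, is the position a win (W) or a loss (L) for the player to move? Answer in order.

Work bottom-up. With no move the player to move loses. Otherwise the position is W if at least one move leads to an L position for the opponent, and L if every move leads to a W.
n=0: no move → L
n=1: no move → L
n=2: no move → L
n=3: can move to 0, which is L ⇒ W
n=4: can move to 1, which is L ⇒ W
n=5: can move to 2, which is L ⇒ W
n=6: can move to 1, which is L ⇒ W
n=7: can move to 2, which is L ⇒ W
n=8: moves to 5(W), 3(W); every one is W ⇒ L
n=9: moves to 6(W), 4(W); every one is W ⇒ L
n=10: moves to 7(W), 5(W); every one is W ⇒ L
n=11: can move to 8, which is L ⇒ W
n=12: can move to 9, which is L ⇒ W
n=13: can move to 10, which is L ⇒ W
n=14: can move to 9, which is L ⇒ W
n=15: can move to 10, which is L ⇒ W
n=16: moves to 13(W), 11(W); every one is W ⇒ L
n=17: moves to 14(W), 12(W); every one is W ⇒ L
n=18: moves to 15(W), 13(W); every one is W ⇒ L
n=19: can move to 16, which is L ⇒ W
n=20: can move to 17, which is L ⇒ W
n=21: can move to 18, which is L ⇒ W
n=22: can move to 17, which is L ⇒ W
n=23: can move to 18, which is L ⇒ W
n=24: moves to 21(W), 19(W); every one is W ⇒ L
n=25: moves to 22(W), 20(W); every one is W ⇒ L

20: W, 25: L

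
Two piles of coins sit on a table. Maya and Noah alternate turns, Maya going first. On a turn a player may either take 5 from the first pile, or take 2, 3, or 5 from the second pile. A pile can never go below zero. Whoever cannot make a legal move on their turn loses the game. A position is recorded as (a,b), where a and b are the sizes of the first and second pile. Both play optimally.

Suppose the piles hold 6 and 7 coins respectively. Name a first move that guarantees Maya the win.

Positions with no move are L. A position that does have a move is losing for the player to move precisely when every available move leads to a winning position for the opponent. Fill in the labels:
No move ever increases a pile, so every position that can arise here has a ≤ 6 and b ≤ 7; it is enough to label the cells with 0 ≤ a ≤ 6 and 0 ≤ b ≤ 7.
Every move lowers a or b (never raises either), so fill the grid row by row in increasing a, and left to right within a row: each cell's successors are then already labelled.
      b=0  b=1  b=2  b=3  b=4  b=5  b=6  b=7
a=0:    L    L    W    W    W    W    W    L
a=1:    L    L    W    W    W    W    W    L
a=2:    L    L    W    W    W    W    W    L
a=3:    L    L    W    W    W    W    W    L
a=4:    L    L    W    W    W    W    W    L
a=5:    W    W    L    L    W    W    W    W
a=6:    W    W    L    L    W    W    W    W
Cells with no legal move (terminal, hence L): (0,0), (0,1), (1,0), (1,1), (2,0), (2,1), (3,0), (3,1), (4,0), (4,1).
The remaining L cells, each justified by listing all of its moves:
(0,7): L (options (0,5)(W), (0,4)(W), (0,2)(W) are all W)
(1,7): L (options (1,5)(W), (1,4)(W), (1,2)(W) are all W)
(2,7): L (options (2,5)(W), (2,4)(W), (2,2)(W) are all W)
(3,7): L (options (3,5)(W), (3,4)(W), (3,2)(W) are all W)
(4,7): L (options (4,5)(W), (4,4)(W), (4,2)(W) are all W)
(5,2): L (options (0,2)(W), (5,0)(W) are all W)
(5,3): L (options (0,3)(W), (5,1)(W), (5,0)(W) are all W)
(6,2): L (options (1,2)(W), (6,0)(W) are all W)
(6,3): L (options (1,3)(W), (6,1)(W), (6,0)(W) are all W)
Every other cell has at least one move into one of the L cells above, so it is W.
From (6,7), the L positions reachable in one move are: (1,7), (6,2). Any move reaching one of these is winning.

Move to (1,7).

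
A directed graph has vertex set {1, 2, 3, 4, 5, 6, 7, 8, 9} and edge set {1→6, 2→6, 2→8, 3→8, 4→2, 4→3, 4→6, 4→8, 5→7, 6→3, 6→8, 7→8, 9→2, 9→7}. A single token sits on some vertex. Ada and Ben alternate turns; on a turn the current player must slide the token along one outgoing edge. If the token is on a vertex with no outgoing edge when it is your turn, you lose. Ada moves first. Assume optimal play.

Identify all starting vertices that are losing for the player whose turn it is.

Use the standard recursion: the mover loses at a terminal position; elsewhere, the mover wins exactly when some move hands the opponent an L position.
Every edge goes from a vertex to one that appears earlier in the order 8, 3, 7, 6, 2, 4, 1, 9, 5, so processing vertices in that order labels each vertex after all of its successors.
8: no outgoing edge → L
3: W (go to 8, an L position)
7: W (go to 8, an L position)
6: W (go to 8, an L position)
2: W (go to 8, an L position)
4: W (go to 8, an L position)
1: L (sole option 6(W) is W)
9: L (options 2(W), 7(W) are all W)
5: L (sole option 7(W) is W)
The losing starting vertices are exactly the entries labelled L in this table (4 of them).

1, 5, 8, 9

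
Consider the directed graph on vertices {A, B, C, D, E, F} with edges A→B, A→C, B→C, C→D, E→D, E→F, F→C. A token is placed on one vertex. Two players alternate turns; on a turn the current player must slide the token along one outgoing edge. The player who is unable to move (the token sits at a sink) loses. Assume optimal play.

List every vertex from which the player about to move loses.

Label each position W (a win for the player to move) or L (a loss). A position with no legal move is L; any other position is W exactly when some move reaches an L, and L when every move reaches a W.
Every edge goes from a vertex to one that appears earlier in the order D, C, F, E, B, A, so processing vertices in that order labels each vertex after all of its successors.
D: no outgoing edge → L
C: W (go to D, an L position)
F: L (sole option C(W) is W)
E: W (go to F, an L position)
B: L (sole option C(W) is W)
A: W (go to B, an L position)
The losing starting vertices are exactly the entries labelled L in this table (3 of them).

B, D, F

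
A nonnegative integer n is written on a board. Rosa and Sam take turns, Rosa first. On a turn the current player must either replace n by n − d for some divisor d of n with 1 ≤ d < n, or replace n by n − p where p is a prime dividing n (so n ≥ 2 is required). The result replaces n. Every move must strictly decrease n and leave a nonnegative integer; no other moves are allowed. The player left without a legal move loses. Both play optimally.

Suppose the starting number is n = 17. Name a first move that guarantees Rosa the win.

Compute win/loss labels from the base case upward. A position with no move is L. Any other position is W if it can reach an L in one move, else L.
n=0: no move → L
n=1: no move → L
n=2: W (go to 0, an L position)
n=3: W (go to 0, an L position)
n=4: L (options 2(W), 3(W) are all W)
n=5: W (go to 0, an L position)
n=6: W (go to 4, an L position)
n=7: W (go to 0, an L position)
n=8: W (go to 4, an L position)
n=9: L (options 6(W), 8(W) are all W)
n=10: W (go to 9, an L position)
n=11: W (go to 0, an L position)
n=12: W (go to 9, an L position)
n=13: W (go to 0, an L position)
n=14: L (options 7(W), 12(W), 13(W) are all W)
n=15: W (go to 14, an L position)
n=16: W (go to 14, an L position)
n=17: W (go to 0, an L position)
From 17, the L positions reachable in one move are: 0.

Move to 0.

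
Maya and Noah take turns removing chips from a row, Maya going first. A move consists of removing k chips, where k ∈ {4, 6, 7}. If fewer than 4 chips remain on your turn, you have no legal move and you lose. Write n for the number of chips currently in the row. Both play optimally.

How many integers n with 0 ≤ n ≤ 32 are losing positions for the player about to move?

12

Use the standard recursion: the mover loses at a terminal position; elsewhere, the mover wins exactly when some move hands the opponent an L position.
n=0: no move → L
n=1: no move → L
n=2: no move → L
n=3: no move → L
n=4: reaches L-position 0 → W
n=5: reaches L-position 1 → W
n=6: reaches L-position 2 → W
n=7: reaches L-position 3 → W
n=8: reaches L-position 2 → W
n=9: reaches L-position 3 → W
n=10: reaches L-position 3 → W
n=11: only reaches 7(W), 5(W), 4(W), all W → L
n=12: only reaches 8(W), 6(W), 5(W), all W → L
n=13: only reaches 9(W), 7(W), 6(W), all W → L
n=14: only reaches 10(W), 8(W), 7(W), all W → L
n=15: reaches L-position 11 → W
n=16: reaches L-position 12 → W
n=17: reaches L-position 13 → W
n=18: reaches L-position 14 → W
n=19: reaches L-position 13 → W
n=20: reaches L-position 14 → W
n=21: reaches L-position 14 → W
n=22: only reaches 18(W), 16(W), 15(W), all W → L
n=23: only reaches 19(W), 17(W), 16(W), all W → L
n=24: only reaches 20(W), 18(W), 17(W), all W → L
n=25: only reaches 21(W), 19(W), 18(W), all W → L
n=26: reaches L-position 22 → W
n=27: reaches L-position 23 → W
n=28: reaches L-position 24 → W
n=29: reaches L-position 25 → W
n=30: reaches L-position 24 → W
n=31: reaches L-position 25 → W
n=32: reaches L-position 25 → W
L entries with 0 ≤ n ≤ 32: n = 0, 1, 2, 3, 11, 12, 13, 14, 22, 23, 24, 25; that makes 12.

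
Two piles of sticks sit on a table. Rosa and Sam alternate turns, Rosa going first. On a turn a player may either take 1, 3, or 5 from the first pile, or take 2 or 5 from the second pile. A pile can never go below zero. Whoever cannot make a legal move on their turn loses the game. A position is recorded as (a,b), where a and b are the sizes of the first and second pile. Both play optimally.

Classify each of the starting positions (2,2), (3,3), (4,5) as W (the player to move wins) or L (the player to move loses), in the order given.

Compute win/loss labels from the base case upward. A position with no move is L. Any other position is W if it can reach an L in one move, else L.
No move ever increases a pile, so every position that can arise here has a ≤ 4 and b ≤ 5; it is enough to label the cells with 0 ≤ a ≤ 4 and 0 ≤ b ≤ 5.
Every move lowers a or b (never raises either), so fill the grid row by row in increasing a, and left to right within a row: each cell's successors are then already labelled.
      b=0  b=1  b=2  b=3  b=4  b=5
a=0:    L    L    W    W    L    W
a=1:    W    W    L    L    W    W
a=2:    L    L    W    W    L    W
a=3:    W    W    L    L    W    W
a=4:    L    L    W    W    L    W
Cells with no legal move (terminal, hence L): (0,0), (0,1).
The remaining L cells, each justified by listing all of its moves:
(0,4): →(0,2)(W) only, which is W, so L
(1,2): →(0,2)(W), (1,0)(W) — all W, so L
(1,3): →(0,3)(W), (1,1)(W) — all W, so L
(2,0): →(1,0)(W) only, which is W, so L
(2,1): →(1,1)(W) only, which is W, so L
(2,4): →(1,4)(W), (2,2)(W) — all W, so L
(3,2): →(2,2)(W), (0,2)(W), (3,0)(W) — all W, so L
(3,3): →(2,3)(W), (0,3)(W), (3,1)(W) — all W, so L
(4,0): →(3,0)(W), (1,0)(W) — all W, so L
(4,1): →(3,1)(W), (1,1)(W) — all W, so L
(4,4): →(3,4)(W), (1,4)(W), (4,2)(W) — all W, so L
Every other cell has at least one move into one of the L cells above, so it is W.
(2,2): the move to (1,2) reaches an L cell, so W
(3,3): one of the L cells justified above, so L
(4,5): the move to (4,0) reaches an L cell, so W

(2,2): W, (3,3): L, (4,5): W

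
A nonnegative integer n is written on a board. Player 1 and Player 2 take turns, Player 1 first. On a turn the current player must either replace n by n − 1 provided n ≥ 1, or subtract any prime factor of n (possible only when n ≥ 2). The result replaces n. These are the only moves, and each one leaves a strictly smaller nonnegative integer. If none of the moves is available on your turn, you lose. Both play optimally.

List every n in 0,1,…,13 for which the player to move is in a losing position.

0, 4, 8, 12

Label each position W (a win for the player to move) or L (a loss). A position with no legal move is L; any other position is W exactly when some move reaches an L, and L when every move reaches a W.
n=0: no move → L
n=1: →0(L), so W
n=2: →0(L), so W
n=3: →0(L), so W
n=4: →2(W), 3(W) — all W, so L
n=5: →0(L), so W
n=6: →4(L), so W
n=7: →0(L), so W
n=8: →6(W), 7(W) — all W, so L
n=9: →8(L), so W
n=10: →8(L), so W
n=11: →0(L), so W
n=12: →9(W), 10(W), 11(W) — all W, so L
n=13: →0(L), so W
Reading off the rows marked L gives the requested list; there are 4 such values of n.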